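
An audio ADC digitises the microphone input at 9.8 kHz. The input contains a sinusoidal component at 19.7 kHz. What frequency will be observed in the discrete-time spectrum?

19.7 kHz mod fs = 0.1 kHz.
0.1 kHz ≤ fs/2 = 4.9 kHz, appears at 0.1 kHz.

0.1 kHz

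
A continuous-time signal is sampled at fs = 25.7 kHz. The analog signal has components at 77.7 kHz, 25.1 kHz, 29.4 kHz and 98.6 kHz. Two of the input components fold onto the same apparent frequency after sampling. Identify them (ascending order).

25.1 kHz, 77.7 kHz

fs/2 = 12.85 kHz.
77.7 kHz mod fs = 0.6 kHz.
0.6 kHz ≤ fs/2 = 12.85 kHz, appears at 0.6 kHz.
25.1 kHz > fs/2 = 12.85 kHz, folds to fs − 25.1 kHz = 0.6 kHz.
29.4 kHz mod fs = 3.7 kHz.
3.7 kHz ≤ fs/2 = 12.85 kHz, appears at 3.7 kHz.
98.6 kHz mod fs = 21.5 kHz.
21.5 kHz > fs/2 = 12.85 kHz, folds to fs − 21.5 kHz = 4.2 kHz.
25.1 kHz and 77.7 kHz both map to 0.6 kHz.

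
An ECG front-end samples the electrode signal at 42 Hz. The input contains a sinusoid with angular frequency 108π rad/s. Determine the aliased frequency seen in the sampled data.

ω = 108π rad/s → f = ω/(2π) = 54 Hz.
54 Hz mod fs = 12 Hz.
12 Hz ≤ fs/2 = 21 Hz, appears at 12 Hz.

12 Hz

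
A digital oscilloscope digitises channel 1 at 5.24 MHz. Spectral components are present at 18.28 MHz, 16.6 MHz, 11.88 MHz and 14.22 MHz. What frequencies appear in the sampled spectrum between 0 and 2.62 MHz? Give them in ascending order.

fs/2 = 2.62 MHz.
18.28 MHz mod fs = 2.56 MHz.
2.56 MHz ≤ fs/2 = 2.62 MHz, appears at 2.56 MHz.
16.6 MHz mod fs = 0.88 MHz.
0.88 MHz ≤ fs/2 = 2.62 MHz, appears at 0.88 MHz.
11.88 MHz mod fs = 1.4 MHz.
1.4 MHz ≤ fs/2 = 2.62 MHz, appears at 1.4 MHz.
14.22 MHz mod fs = 3.74 MHz.
3.74 MHz > fs/2 = 2.62 MHz, folds to fs − 3.74 MHz = 1.5 MHz.
Distinct values: {0.88 MHz, 1.4 MHz, 1.5 MHz, 2.56 MHz}.

0.88 MHz, 1.4 MHz, 1.5 MHz, 2.56 MHz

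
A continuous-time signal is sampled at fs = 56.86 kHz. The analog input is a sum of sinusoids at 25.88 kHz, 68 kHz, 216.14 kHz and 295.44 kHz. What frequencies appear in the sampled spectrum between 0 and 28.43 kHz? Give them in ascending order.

fs/2 = 28.43 kHz.
25.88 kHz ≤ fs/2 = 28.43 kHz, passes unchanged.
68 kHz mod fs = 11.14 kHz.
11.14 kHz ≤ fs/2 = 28.43 kHz, appears at 11.14 kHz.
216.14 kHz mod fs = 45.56 kHz.
45.56 kHz > fs/2 = 28.43 kHz, folds to fs − 45.56 kHz = 11.3 kHz.
295.44 kHz mod fs = 11.14 kHz.
11.14 kHz ≤ fs/2 = 28.43 kHz, appears at 11.14 kHz.
Distinct values: {11.14 kHz, 11.3 kHz, 25.88 kHz}.

11.14 kHz, 11.3 kHz, 25.88 kHz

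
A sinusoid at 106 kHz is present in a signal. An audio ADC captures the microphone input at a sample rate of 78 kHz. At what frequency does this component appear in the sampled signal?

28 kHz

106 kHz mod fs = 28 kHz.
28 kHz ≤ fs/2 = 39 kHz, appears at 28 kHz.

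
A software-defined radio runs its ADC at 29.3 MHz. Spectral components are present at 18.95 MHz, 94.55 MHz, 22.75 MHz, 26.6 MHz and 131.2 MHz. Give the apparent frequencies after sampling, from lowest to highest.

fs/2 = 14.65 MHz.
18.95 MHz > fs/2 = 14.65 MHz, folds to fs − 18.95 MHz = 10.35 MHz.
94.55 MHz mod fs = 6.65 MHz.
6.65 MHz ≤ fs/2 = 14.65 MHz, appears at 6.65 MHz.
22.75 MHz > fs/2 = 14.65 MHz, folds to fs − 22.75 MHz = 6.55 MHz.
26.6 MHz > fs/2 = 14.65 MHz, folds to fs − 26.6 MHz = 2.7 MHz.
131.2 MHz mod fs = 14 MHz.
14 MHz ≤ fs/2 = 14.65 MHz, appears at 14 MHz.
Distinct values: {2.7 MHz, 6.55 MHz, 6.65 MHz, 10.35 MHz, 14 MHz}.

2.7 MHz, 6.55 MHz, 6.65 MHz, 10.35 MHz, 14 MHz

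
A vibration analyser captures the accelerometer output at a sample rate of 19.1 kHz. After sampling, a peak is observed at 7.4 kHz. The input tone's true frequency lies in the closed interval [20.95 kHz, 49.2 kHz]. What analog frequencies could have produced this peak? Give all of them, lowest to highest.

Frequencies that alias to 7.4 kHz are k·fs ± 7.4 kHz for integer k ≥ 0.
k=0: 7.4 kHz.
k=1: 11.7 kHz, 26.5 kHz.
k=2: 30.8 kHz, 45.6 kHz.
k=3: 49.9 kHz, 64.7 kHz.
Within [20.95 kHz, 49.2 kHz]: 26.5 kHz, 30.8 kHz, 45.6 kHz.

26.5 kHz, 30.8 kHz, 45.6 kHz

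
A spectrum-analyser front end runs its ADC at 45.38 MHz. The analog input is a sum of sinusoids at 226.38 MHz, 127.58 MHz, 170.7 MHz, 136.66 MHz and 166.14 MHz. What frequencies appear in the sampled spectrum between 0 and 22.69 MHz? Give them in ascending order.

0.52 MHz, 8.56 MHz, 10.82 MHz, 15.38 MHz

fs/2 = 22.69 MHz.
226.38 MHz mod fs = 44.86 MHz.
44.86 MHz > fs/2 = 22.69 MHz, folds to fs − 44.86 MHz = 0.52 MHz.
127.58 MHz mod fs = 36.82 MHz.
36.82 MHz > fs/2 = 22.69 MHz, folds to fs − 36.82 MHz = 8.56 MHz.
170.7 MHz mod fs = 34.56 MHz.
34.56 MHz > fs/2 = 22.69 MHz, folds to fs − 34.56 MHz = 10.82 MHz.
136.66 MHz mod fs = 0.52 MHz.
0.52 MHz ≤ fs/2 = 22.69 MHz, appears at 0.52 MHz.
166.14 MHz mod fs = 30 MHz.
30 MHz > fs/2 = 22.69 MHz, folds to fs − 30 MHz = 15.38 MHz.
Distinct values: {0.52 MHz, 8.56 MHz, 10.82 MHz, 15.38 MHz}.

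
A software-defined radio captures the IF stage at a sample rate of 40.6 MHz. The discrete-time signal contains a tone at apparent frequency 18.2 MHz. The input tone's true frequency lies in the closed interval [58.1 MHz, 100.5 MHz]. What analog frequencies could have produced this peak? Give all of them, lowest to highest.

Frequencies that alias to 18.2 MHz are k·fs ± 18.2 MHz for integer k ≥ 0.
k=0: 18.2 MHz.
k=1: 22.4 MHz, 58.8 MHz.
k=2: 63 MHz, 99.4 MHz.
k=3: 103.6 MHz, 140 MHz.
Within [58.1 MHz, 100.5 MHz]: 58.8 MHz, 63 MHz, 99.4 MHz.

58.8 MHz, 63 MHz, 99.4 MHz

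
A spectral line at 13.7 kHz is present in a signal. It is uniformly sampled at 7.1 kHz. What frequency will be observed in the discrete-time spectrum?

0.5 kHz

13.7 kHz mod fs = 6.6 kHz.
6.6 kHz > fs/2 = 3.55 kHz, folds to fs − 6.6 kHz = 0.5 kHz.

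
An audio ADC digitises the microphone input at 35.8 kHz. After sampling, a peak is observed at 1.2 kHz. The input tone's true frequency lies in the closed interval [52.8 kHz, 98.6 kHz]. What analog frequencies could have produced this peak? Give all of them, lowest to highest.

70.4 kHz, 72.8 kHz

Frequencies that alias to 1.2 kHz are k·fs ± 1.2 kHz for integer k ≥ 0.
k=0: 1.2 kHz.
k=1: 34.6 kHz, 37 kHz.
k=2: 70.4 kHz, 72.8 kHz.
k=3: 106.2 kHz, 108.6 kHz.
Within [52.8 kHz, 98.6 kHz]: 70.4 kHz, 72.8 kHz.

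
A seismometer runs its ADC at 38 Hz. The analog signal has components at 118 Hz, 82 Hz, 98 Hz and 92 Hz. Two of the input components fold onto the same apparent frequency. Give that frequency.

16 Hz

fs/2 = 19 Hz.
118 Hz mod fs = 4 Hz.
4 Hz ≤ fs/2 = 19 Hz, appears at 4 Hz.
82 Hz mod fs = 6 Hz.
6 Hz ≤ fs/2 = 19 Hz, appears at 6 Hz.
98 Hz mod fs = 22 Hz.
22 Hz > fs/2 = 19 Hz, folds to fs − 22 Hz = 16 Hz.
92 Hz mod fs = 16 Hz.
16 Hz ≤ fs/2 = 19 Hz, appears at 16 Hz.
92 Hz and 98 Hz both map to 16 Hz.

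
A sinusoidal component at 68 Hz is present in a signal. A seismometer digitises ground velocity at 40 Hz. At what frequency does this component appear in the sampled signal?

12 Hz

68 Hz mod fs = 28 Hz.
28 Hz > fs/2 = 20 Hz, folds to fs − 28 Hz = 12 Hz.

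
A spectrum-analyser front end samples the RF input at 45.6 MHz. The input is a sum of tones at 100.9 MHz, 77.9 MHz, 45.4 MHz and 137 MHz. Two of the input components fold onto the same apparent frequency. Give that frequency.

0.2 MHz

fs/2 = 22.8 MHz.
100.9 MHz mod fs = 9.7 MHz.
9.7 MHz ≤ fs/2 = 22.8 MHz, appears at 9.7 MHz.
77.9 MHz mod fs = 32.3 MHz.
32.3 MHz > fs/2 = 22.8 MHz, folds to fs − 32.3 MHz = 13.3 MHz.
45.4 MHz > fs/2 = 22.8 MHz, folds to fs − 45.4 MHz = 0.2 MHz.
137 MHz mod fs = 0.2 MHz.
0.2 MHz ≤ fs/2 = 22.8 MHz, appears at 0.2 MHz.
45.4 MHz and 137 MHz both map to 0.2 MHz.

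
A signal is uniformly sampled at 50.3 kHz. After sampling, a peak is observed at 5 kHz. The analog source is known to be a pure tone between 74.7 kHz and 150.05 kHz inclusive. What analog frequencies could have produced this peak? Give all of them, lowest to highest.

95.6 kHz, 105.6 kHz, 145.9 kHz

Frequencies that alias to 5 kHz are k·fs ± 5 kHz for integer k ≥ 0.
k=0: 5 kHz.
k=1: 45.3 kHz, 55.3 kHz.
k=2: 95.6 kHz, 105.6 kHz.
k=3: 145.9 kHz, 155.9 kHz.
k=4: 196.2 kHz, 206.2 kHz.
Within [74.7 kHz, 150.05 kHz]: 95.6 kHz, 105.6 kHz, 145.9 kHz.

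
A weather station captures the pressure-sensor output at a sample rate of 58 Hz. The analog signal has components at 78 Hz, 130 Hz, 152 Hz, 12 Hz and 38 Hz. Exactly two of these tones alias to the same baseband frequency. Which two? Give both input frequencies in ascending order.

38 Hz, 78 Hz

fs/2 = 29 Hz.
78 Hz mod fs = 20 Hz.
20 Hz ≤ fs/2 = 29 Hz, appears at 20 Hz.
130 Hz mod fs = 14 Hz.
14 Hz ≤ fs/2 = 29 Hz, appears at 14 Hz.
152 Hz mod fs = 36 Hz.
36 Hz > fs/2 = 29 Hz, folds to fs − 36 Hz = 22 Hz.
12 Hz ≤ fs/2 = 29 Hz, passes unchanged.
38 Hz > fs/2 = 29 Hz, folds to fs − 38 Hz = 20 Hz.
38 Hz and 78 Hz both map to 20 Hz.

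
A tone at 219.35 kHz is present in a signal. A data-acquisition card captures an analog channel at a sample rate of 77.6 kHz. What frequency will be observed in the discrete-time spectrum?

13.45 kHz

219.35 kHz mod fs = 64.15 kHz.
64.15 kHz > fs/2 = 38.8 kHz, folds to fs − 64.15 kHz = 13.45 kHz.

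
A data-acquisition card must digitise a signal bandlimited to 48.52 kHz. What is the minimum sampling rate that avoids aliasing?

Nyquist rate = 2 × 48.52 kHz = 97.04 kHz.

97.04 kHz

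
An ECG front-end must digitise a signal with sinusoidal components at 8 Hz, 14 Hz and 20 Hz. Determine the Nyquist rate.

40 Hz

Highest-frequency component: 20 Hz.
Nyquist rate = 2 × 20 Hz = 40 Hz.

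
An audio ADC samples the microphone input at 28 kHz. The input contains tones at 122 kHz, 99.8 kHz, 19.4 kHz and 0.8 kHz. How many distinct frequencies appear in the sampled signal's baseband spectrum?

4

fs/2 = 14 kHz.
122 kHz mod fs = 10 kHz.
10 kHz ≤ fs/2 = 14 kHz, appears at 10 kHz.
99.8 kHz mod fs = 15.8 kHz.
15.8 kHz > fs/2 = 14 kHz, folds to fs − 15.8 kHz = 12.2 kHz.
19.4 kHz > fs/2 = 14 kHz, folds to fs − 19.4 kHz = 8.6 kHz.
0.8 kHz ≤ fs/2 = 14 kHz, passes unchanged.
Distinct values: {0.8 kHz, 8.6 kHz, 10 kHz, 12.2 kHz} → 4.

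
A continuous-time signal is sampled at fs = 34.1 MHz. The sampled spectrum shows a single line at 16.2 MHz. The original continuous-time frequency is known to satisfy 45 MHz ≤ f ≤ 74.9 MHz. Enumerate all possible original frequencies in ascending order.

50.3 MHz, 52 MHz

Frequencies that alias to 16.2 MHz are k·fs ± 16.2 MHz for integer k ≥ 0.
k=0: 16.2 MHz.
k=1: 17.9 MHz, 50.3 MHz.
k=2: 52 MHz, 84.4 MHz.
k=3: 86.1 MHz, 118.5 MHz.
Within [45 MHz, 74.9 MHz]: 50.3 MHz, 52 MHz.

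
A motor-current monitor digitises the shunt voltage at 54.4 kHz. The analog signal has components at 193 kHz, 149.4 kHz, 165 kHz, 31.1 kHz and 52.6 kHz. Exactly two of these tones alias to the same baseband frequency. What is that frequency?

fs/2 = 27.2 kHz.
193 kHz mod fs = 29.8 kHz.
29.8 kHz > fs/2 = 27.2 kHz, folds to fs − 29.8 kHz = 24.6 kHz.
149.4 kHz mod fs = 40.6 kHz.
40.6 kHz > fs/2 = 27.2 kHz, folds to fs − 40.6 kHz = 13.8 kHz.
165 kHz mod fs = 1.8 kHz.
1.8 kHz ≤ fs/2 = 27.2 kHz, appears at 1.8 kHz.
31.1 kHz > fs/2 = 27.2 kHz, folds to fs − 31.1 kHz = 23.3 kHz.
52.6 kHz > fs/2 = 27.2 kHz, folds to fs − 52.6 kHz = 1.8 kHz.
52.6 kHz and 165 kHz both map to 1.8 kHz.

1.8 kHz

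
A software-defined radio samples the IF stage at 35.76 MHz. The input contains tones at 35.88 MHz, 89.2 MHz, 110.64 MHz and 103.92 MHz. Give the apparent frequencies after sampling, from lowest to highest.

0.12 MHz, 3.36 MHz, 17.68 MHz

fs/2 = 17.88 MHz.
35.88 MHz mod fs = 0.12 MHz.
0.12 MHz ≤ fs/2 = 17.88 MHz, appears at 0.12 MHz.
89.2 MHz mod fs = 17.68 MHz.
17.68 MHz ≤ fs/2 = 17.88 MHz, appears at 17.68 MHz.
110.64 MHz mod fs = 3.36 MHz.
3.36 MHz ≤ fs/2 = 17.88 MHz, appears at 3.36 MHz.
103.92 MHz mod fs = 32.4 MHz.
32.4 MHz > fs/2 = 17.88 MHz, folds to fs − 32.4 MHz = 3.36 MHz.
Distinct values: {0.12 MHz, 3.36 MHz, 17.68 MHz}.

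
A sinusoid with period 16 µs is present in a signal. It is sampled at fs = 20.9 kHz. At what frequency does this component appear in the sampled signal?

T = 16 µs → f = 1/T = 62.5 kHz.
62.5 kHz mod fs = 20.7 kHz.
20.7 kHz > fs/2 = 10.45 kHz, folds to fs − 20.7 kHz = 0.2 kHz.

0.2 kHz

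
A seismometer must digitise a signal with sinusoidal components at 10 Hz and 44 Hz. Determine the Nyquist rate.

Highest-frequency component: 44 Hz.
Nyquist rate = 2 × 44 Hz = 88 Hz.

88 Hz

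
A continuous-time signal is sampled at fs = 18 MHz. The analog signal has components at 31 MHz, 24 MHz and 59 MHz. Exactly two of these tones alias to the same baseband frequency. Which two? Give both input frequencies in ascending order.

31 MHz, 59 MHz

fs/2 = 9 MHz.
31 MHz mod fs = 13 MHz.
13 MHz > fs/2 = 9 MHz, folds to fs − 13 MHz = 5 MHz.
24 MHz mod fs = 6 MHz.
6 MHz ≤ fs/2 = 9 MHz, appears at 6 MHz.
59 MHz mod fs = 5 MHz.
5 MHz ≤ fs/2 = 9 MHz, appears at 5 MHz.
31 MHz and 59 MHz both map to 5 MHz.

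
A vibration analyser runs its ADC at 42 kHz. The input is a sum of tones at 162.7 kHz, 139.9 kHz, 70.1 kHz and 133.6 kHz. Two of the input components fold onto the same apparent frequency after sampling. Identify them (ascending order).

fs/2 = 21 kHz.
162.7 kHz mod fs = 36.7 kHz.
36.7 kHz > fs/2 = 21 kHz, folds to fs − 36.7 kHz = 5.3 kHz.
139.9 kHz mod fs = 13.9 kHz.
13.9 kHz ≤ fs/2 = 21 kHz, appears at 13.9 kHz.
70.1 kHz mod fs = 28.1 kHz.
28.1 kHz > fs/2 = 21 kHz, folds to fs − 28.1 kHz = 13.9 kHz.
133.6 kHz mod fs = 7.6 kHz.
7.6 kHz ≤ fs/2 = 21 kHz, appears at 7.6 kHz.
70.1 kHz and 139.9 kHz both map to 13.9 kHz.

70.1 kHz, 139.9 kHz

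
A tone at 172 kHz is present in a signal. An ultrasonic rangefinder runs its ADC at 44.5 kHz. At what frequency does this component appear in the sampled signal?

6 kHz

172 kHz mod fs = 38.5 kHz.
38.5 kHz > fs/2 = 22.25 kHz, folds to fs − 38.5 kHz = 6 kHz.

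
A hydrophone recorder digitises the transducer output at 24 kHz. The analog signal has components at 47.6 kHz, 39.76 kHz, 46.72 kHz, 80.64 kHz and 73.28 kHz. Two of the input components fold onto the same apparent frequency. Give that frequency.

fs/2 = 12 kHz.
47.6 kHz mod fs = 23.6 kHz.
23.6 kHz > fs/2 = 12 kHz, folds to fs − 23.6 kHz = 0.4 kHz.
39.76 kHz mod fs = 15.76 kHz.
15.76 kHz > fs/2 = 12 kHz, folds to fs − 15.76 kHz = 8.24 kHz.
46.72 kHz mod fs = 22.72 kHz.
22.72 kHz > fs/2 = 12 kHz, folds to fs − 22.72 kHz = 1.28 kHz.
80.64 kHz mod fs = 8.64 kHz.
8.64 kHz ≤ fs/2 = 12 kHz, appears at 8.64 kHz.
73.28 kHz mod fs = 1.28 kHz.
1.28 kHz ≤ fs/2 = 12 kHz, appears at 1.28 kHz.
46.72 kHz and 73.28 kHz both map to 1.28 kHz.

1.28 kHz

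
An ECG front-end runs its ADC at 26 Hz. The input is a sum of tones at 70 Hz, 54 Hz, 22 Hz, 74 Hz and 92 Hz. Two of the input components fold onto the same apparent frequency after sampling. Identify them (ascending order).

fs/2 = 13 Hz.
70 Hz mod fs = 18 Hz.
18 Hz > fs/2 = 13 Hz, folds to fs − 18 Hz = 8 Hz.
54 Hz mod fs = 2 Hz.
2 Hz ≤ fs/2 = 13 Hz, appears at 2 Hz.
22 Hz > fs/2 = 13 Hz, folds to fs − 22 Hz = 4 Hz.
74 Hz mod fs = 22 Hz.
22 Hz > fs/2 = 13 Hz, folds to fs − 22 Hz = 4 Hz.
92 Hz mod fs = 14 Hz.
14 Hz > fs/2 = 13 Hz, folds to fs − 14 Hz = 12 Hz.
22 Hz and 74 Hz both map to 4 Hz.

22 Hz, 74 Hz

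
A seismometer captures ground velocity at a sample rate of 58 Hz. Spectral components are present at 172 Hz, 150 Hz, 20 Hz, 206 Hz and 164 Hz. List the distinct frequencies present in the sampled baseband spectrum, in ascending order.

fs/2 = 29 Hz.
172 Hz mod fs = 56 Hz.
56 Hz > fs/2 = 29 Hz, folds to fs − 56 Hz = 2 Hz.
150 Hz mod fs = 34 Hz.
34 Hz > fs/2 = 29 Hz, folds to fs − 34 Hz = 24 Hz.
20 Hz ≤ fs/2 = 29 Hz, passes unchanged.
206 Hz mod fs = 32 Hz.
32 Hz > fs/2 = 29 Hz, folds to fs − 32 Hz = 26 Hz.
164 Hz mod fs = 48 Hz.
48 Hz > fs/2 = 29 Hz, folds to fs − 48 Hz = 10 Hz.
Distinct values: {2 Hz, 10 Hz, 20 Hz, 24 Hz, 26 Hz}.

2 Hz, 10 Hz, 20 Hz, 24 Hz, 26 Hz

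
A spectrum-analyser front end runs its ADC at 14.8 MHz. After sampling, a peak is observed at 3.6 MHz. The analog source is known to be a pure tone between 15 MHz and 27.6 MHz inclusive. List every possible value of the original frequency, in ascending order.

18.4 MHz, 26 MHz

Frequencies that alias to 3.6 MHz are k·fs ± 3.6 MHz for integer k ≥ 0.
k=0: 3.6 MHz.
k=1: 11.2 MHz, 18.4 MHz.
k=2: 26 MHz, 33.2 MHz.
k=3: 40.8 MHz, 48 MHz.
Within [15 MHz, 27.6 MHz]: 18.4 MHz, 26 MHz.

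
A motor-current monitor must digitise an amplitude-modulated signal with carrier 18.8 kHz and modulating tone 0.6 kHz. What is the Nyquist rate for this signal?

AM sidebands sit at fc ± fm = 18.2 kHz and 19.4 kHz.
Highest-frequency component: 19.4 kHz.
Nyquist rate = 2 × 19.4 kHz = 38.8 kHz.

38.8 kHz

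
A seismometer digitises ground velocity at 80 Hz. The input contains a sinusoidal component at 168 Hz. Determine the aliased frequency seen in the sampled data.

168 Hz mod fs = 8 Hz.
8 Hz ≤ fs/2 = 40 Hz, appears at 8 Hz.

8 Hz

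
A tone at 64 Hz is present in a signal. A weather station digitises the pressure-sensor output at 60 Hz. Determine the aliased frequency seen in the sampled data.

64 Hz mod fs = 4 Hz.
4 Hz ≤ fs/2 = 30 Hz, appears at 4 Hz.

4 Hz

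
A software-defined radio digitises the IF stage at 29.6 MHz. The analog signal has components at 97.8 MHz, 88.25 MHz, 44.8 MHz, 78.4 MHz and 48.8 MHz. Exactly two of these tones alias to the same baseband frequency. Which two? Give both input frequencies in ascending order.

fs/2 = 14.8 MHz.
97.8 MHz mod fs = 9 MHz.
9 MHz ≤ fs/2 = 14.8 MHz, appears at 9 MHz.
88.25 MHz mod fs = 29.05 MHz.
29.05 MHz > fs/2 = 14.8 MHz, folds to fs − 29.05 MHz = 0.55 MHz.
44.8 MHz mod fs = 15.2 MHz.
15.2 MHz > fs/2 = 14.8 MHz, folds to fs − 15.2 MHz = 14.4 MHz.
78.4 MHz mod fs = 19.2 MHz.
19.2 MHz > fs/2 = 14.8 MHz, folds to fs − 19.2 MHz = 10.4 MHz.
48.8 MHz mod fs = 19.2 MHz.
19.2 MHz > fs/2 = 14.8 MHz, folds to fs − 19.2 MHz = 10.4 MHz.
48.8 MHz and 78.4 MHz both map to 10.4 MHz.

48.8 MHz, 78.4 MHz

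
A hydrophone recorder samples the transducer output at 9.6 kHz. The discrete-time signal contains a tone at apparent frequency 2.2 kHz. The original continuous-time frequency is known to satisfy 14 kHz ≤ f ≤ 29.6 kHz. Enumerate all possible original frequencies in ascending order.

Frequencies that alias to 2.2 kHz are k·fs ± 2.2 kHz for integer k ≥ 0.
k=0: 2.2 kHz.
k=1: 7.4 kHz, 11.8 kHz.
k=2: 17 kHz, 21.4 kHz.
k=3: 26.6 kHz, 31 kHz.
k=4: 36.2 kHz, 40.6 kHz.
Within [14 kHz, 29.6 kHz]: 17 kHz, 21.4 kHz, 26.6 kHz.

17 kHz, 21.4 kHz, 26.6 kHz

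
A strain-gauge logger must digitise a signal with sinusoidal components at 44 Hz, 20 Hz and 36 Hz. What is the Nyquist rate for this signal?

88 Hz

Highest-frequency component: 44 Hz.
Nyquist rate = 2 × 44 Hz = 88 Hz.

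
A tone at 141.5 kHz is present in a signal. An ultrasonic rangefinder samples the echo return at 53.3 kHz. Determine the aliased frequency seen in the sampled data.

18.4 kHz

141.5 kHz mod fs = 34.9 kHz.
34.9 kHz > fs/2 = 26.65 kHz, folds to fs − 34.9 kHz = 18.4 kHz.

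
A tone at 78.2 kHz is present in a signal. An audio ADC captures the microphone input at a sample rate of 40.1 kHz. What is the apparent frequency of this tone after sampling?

2 kHz

78.2 kHz mod fs = 38.1 kHz.
38.1 kHz > fs/2 = 20.05 kHz, folds to fs − 38.1 kHz = 2 kHz.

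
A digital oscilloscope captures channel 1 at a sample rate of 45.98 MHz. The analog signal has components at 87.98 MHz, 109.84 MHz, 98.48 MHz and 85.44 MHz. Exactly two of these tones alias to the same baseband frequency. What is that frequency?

fs/2 = 22.99 MHz.
87.98 MHz mod fs = 42 MHz.
42 MHz > fs/2 = 22.99 MHz, folds to fs − 42 MHz = 3.98 MHz.
109.84 MHz mod fs = 17.88 MHz.
17.88 MHz ≤ fs/2 = 22.99 MHz, appears at 17.88 MHz.
98.48 MHz mod fs = 6.52 MHz.
6.52 MHz ≤ fs/2 = 22.99 MHz, appears at 6.52 MHz.
85.44 MHz mod fs = 39.46 MHz.
39.46 MHz > fs/2 = 22.99 MHz, folds to fs − 39.46 MHz = 6.52 MHz.
85.44 MHz and 98.48 MHz both map to 6.52 MHz.

6.52 MHz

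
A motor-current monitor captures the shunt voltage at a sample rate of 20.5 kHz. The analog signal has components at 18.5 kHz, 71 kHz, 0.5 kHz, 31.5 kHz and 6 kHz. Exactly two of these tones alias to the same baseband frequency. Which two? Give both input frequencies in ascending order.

fs/2 = 10.25 kHz.
18.5 kHz > fs/2 = 10.25 kHz, folds to fs − 18.5 kHz = 2 kHz.
71 kHz mod fs = 9.5 kHz.
9.5 kHz ≤ fs/2 = 10.25 kHz, appears at 9.5 kHz.
0.5 kHz ≤ fs/2 = 10.25 kHz, passes unchanged.
31.5 kHz mod fs = 11 kHz.
11 kHz > fs/2 = 10.25 kHz, folds to fs − 11 kHz = 9.5 kHz.
6 kHz ≤ fs/2 = 10.25 kHz, passes unchanged.
31.5 kHz and 71 kHz both map to 9.5 kHz.

31.5 kHz, 71 kHz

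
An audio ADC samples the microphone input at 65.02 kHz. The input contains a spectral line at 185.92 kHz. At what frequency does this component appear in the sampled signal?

9.14 kHz

185.92 kHz mod fs = 55.88 kHz.
55.88 kHz > fs/2 = 32.51 kHz, folds to fs − 55.88 kHz = 9.14 kHz.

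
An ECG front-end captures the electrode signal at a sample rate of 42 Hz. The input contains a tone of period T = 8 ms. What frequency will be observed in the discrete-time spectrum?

T = 8 ms → f = 1/T = 125 Hz.
125 Hz mod fs = 41 Hz.
41 Hz > fs/2 = 21 Hz, folds to fs − 41 Hz = 1 Hz.

1 Hz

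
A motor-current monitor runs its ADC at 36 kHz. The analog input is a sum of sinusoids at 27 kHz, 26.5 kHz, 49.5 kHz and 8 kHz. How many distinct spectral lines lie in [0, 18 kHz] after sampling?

4

fs/2 = 18 kHz.
27 kHz > fs/2 = 18 kHz, folds to fs − 27 kHz = 9 kHz.
26.5 kHz > fs/2 = 18 kHz, folds to fs − 26.5 kHz = 9.5 kHz.
49.5 kHz mod fs = 13.5 kHz.
13.5 kHz ≤ fs/2 = 18 kHz, appears at 13.5 kHz.
8 kHz ≤ fs/2 = 18 kHz, passes unchanged.
Distinct values: {8 kHz, 9 kHz, 9.5 kHz, 13.5 kHz} → 4.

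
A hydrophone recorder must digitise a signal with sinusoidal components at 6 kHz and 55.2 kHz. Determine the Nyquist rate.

Highest-frequency component: 55.2 kHz.
Nyquist rate = 2 × 55.2 kHz = 110.4 kHz.

110.4 kHz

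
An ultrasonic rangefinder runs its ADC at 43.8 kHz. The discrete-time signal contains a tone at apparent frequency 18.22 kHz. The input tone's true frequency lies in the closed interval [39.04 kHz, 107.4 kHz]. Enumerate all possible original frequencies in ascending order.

62.02 kHz, 69.38 kHz, 105.82 kHz

Frequencies that alias to 18.22 kHz are k·fs ± 18.22 kHz for integer k ≥ 0.
k=0: 18.22 kHz.
k=1: 25.58 kHz, 62.02 kHz.
k=2: 69.38 kHz, 105.82 kHz.
k=3: 113.18 kHz, 149.62 kHz.
Within [39.04 kHz, 107.4 kHz]: 62.02 kHz, 69.38 kHz, 105.82 kHz.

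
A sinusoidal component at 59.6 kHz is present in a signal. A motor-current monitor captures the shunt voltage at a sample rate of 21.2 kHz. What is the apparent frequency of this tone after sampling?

4 kHz

59.6 kHz mod fs = 17.2 kHz.
17.2 kHz > fs/2 = 10.6 kHz, folds to fs − 17.2 kHz = 4 kHz.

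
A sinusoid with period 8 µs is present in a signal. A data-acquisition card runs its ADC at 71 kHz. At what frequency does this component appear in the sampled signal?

17 kHz

T = 8 µs → f = 1/T = 125 kHz.
125 kHz mod fs = 54 kHz.
54 kHz > fs/2 = 35.5 kHz, folds to fs − 54 kHz = 17 kHz.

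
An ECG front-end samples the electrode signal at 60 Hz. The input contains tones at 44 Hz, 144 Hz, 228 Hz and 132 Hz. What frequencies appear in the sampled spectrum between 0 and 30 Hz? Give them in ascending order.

fs/2 = 30 Hz.
44 Hz > fs/2 = 30 Hz, folds to fs − 44 Hz = 16 Hz.
144 Hz mod fs = 24 Hz.
24 Hz ≤ fs/2 = 30 Hz, appears at 24 Hz.
228 Hz mod fs = 48 Hz.
48 Hz > fs/2 = 30 Hz, folds to fs − 48 Hz = 12 Hz.
132 Hz mod fs = 12 Hz.
12 Hz ≤ fs/2 = 30 Hz, appears at 12 Hz.
Distinct values: {12 Hz, 16 Hz, 24 Hz}.

12 Hz, 16 Hz, 24 Hz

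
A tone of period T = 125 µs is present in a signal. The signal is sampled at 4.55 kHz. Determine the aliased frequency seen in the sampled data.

T = 125 µs → f = 1/T = 8 kHz.
8 kHz mod fs = 3.45 kHz.
3.45 kHz > fs/2 = 2.275 kHz, folds to fs − 3.45 kHz = 1.1 kHz.

1.1 kHz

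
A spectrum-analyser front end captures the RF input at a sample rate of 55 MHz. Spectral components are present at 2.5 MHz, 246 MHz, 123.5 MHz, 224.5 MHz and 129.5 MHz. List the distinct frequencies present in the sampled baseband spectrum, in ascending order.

2.5 MHz, 4.5 MHz, 13.5 MHz, 19.5 MHz, 26 MHz

fs/2 = 27.5 MHz.
2.5 MHz ≤ fs/2 = 27.5 MHz, passes unchanged.
246 MHz mod fs = 26 MHz.
26 MHz ≤ fs/2 = 27.5 MHz, appears at 26 MHz.
123.5 MHz mod fs = 13.5 MHz.
13.5 MHz ≤ fs/2 = 27.5 MHz, appears at 13.5 MHz.
224.5 MHz mod fs = 4.5 MHz.
4.5 MHz ≤ fs/2 = 27.5 MHz, appears at 4.5 MHz.
129.5 MHz mod fs = 19.5 MHz.
19.5 MHz ≤ fs/2 = 27.5 MHz, appears at 19.5 MHz.
Distinct values: {2.5 MHz, 4.5 MHz, 13.5 MHz, 19.5 MHz, 26 MHz}.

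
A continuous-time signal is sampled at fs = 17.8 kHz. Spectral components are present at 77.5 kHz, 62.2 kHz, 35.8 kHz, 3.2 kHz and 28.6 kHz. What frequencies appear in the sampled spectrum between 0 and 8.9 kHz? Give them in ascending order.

0.2 kHz, 3.2 kHz, 6.3 kHz, 7 kHz, 8.8 kHz

fs/2 = 8.9 kHz.
77.5 kHz mod fs = 6.3 kHz.
6.3 kHz ≤ fs/2 = 8.9 kHz, appears at 6.3 kHz.
62.2 kHz mod fs = 8.8 kHz.
8.8 kHz ≤ fs/2 = 8.9 kHz, appears at 8.8 kHz.
35.8 kHz mod fs = 0.2 kHz.
0.2 kHz ≤ fs/2 = 8.9 kHz, appears at 0.2 kHz.
3.2 kHz ≤ fs/2 = 8.9 kHz, passes unchanged.
28.6 kHz mod fs = 10.8 kHz.
10.8 kHz > fs/2 = 8.9 kHz, folds to fs − 10.8 kHz = 7 kHz.
Distinct values: {0.2 kHz, 3.2 kHz, 6.3 kHz, 7 kHz, 8.8 kHz}.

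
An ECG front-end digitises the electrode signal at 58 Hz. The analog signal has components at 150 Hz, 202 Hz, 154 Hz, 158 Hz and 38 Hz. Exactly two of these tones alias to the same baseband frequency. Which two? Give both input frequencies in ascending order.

38 Hz, 154 Hz

fs/2 = 29 Hz.
150 Hz mod fs = 34 Hz.
34 Hz > fs/2 = 29 Hz, folds to fs − 34 Hz = 24 Hz.
202 Hz mod fs = 28 Hz.
28 Hz ≤ fs/2 = 29 Hz, appears at 28 Hz.
154 Hz mod fs = 38 Hz.
38 Hz > fs/2 = 29 Hz, folds to fs − 38 Hz = 20 Hz.
158 Hz mod fs = 42 Hz.
42 Hz > fs/2 = 29 Hz, folds to fs − 42 Hz = 16 Hz.
38 Hz > fs/2 = 29 Hz, folds to fs − 38 Hz = 20 Hz.
38 Hz and 154 Hz both map to 20 Hz.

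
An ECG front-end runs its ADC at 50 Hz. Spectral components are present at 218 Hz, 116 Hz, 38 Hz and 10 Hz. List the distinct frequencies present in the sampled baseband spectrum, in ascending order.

fs/2 = 25 Hz.
218 Hz mod fs = 18 Hz.
18 Hz ≤ fs/2 = 25 Hz, appears at 18 Hz.
116 Hz mod fs = 16 Hz.
16 Hz ≤ fs/2 = 25 Hz, appears at 16 Hz.
38 Hz > fs/2 = 25 Hz, folds to fs − 38 Hz = 12 Hz.
10 Hz ≤ fs/2 = 25 Hz, passes unchanged.
Distinct values: {10 Hz, 12 Hz, 16 Hz, 18 Hz}.

10 Hz, 12 Hz, 16 Hz, 18 Hz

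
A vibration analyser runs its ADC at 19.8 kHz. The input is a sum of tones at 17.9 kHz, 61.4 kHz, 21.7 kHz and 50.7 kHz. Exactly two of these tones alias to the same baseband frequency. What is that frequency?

fs/2 = 9.9 kHz.
17.9 kHz > fs/2 = 9.9 kHz, folds to fs − 17.9 kHz = 1.9 kHz.
61.4 kHz mod fs = 2 kHz.
2 kHz ≤ fs/2 = 9.9 kHz, appears at 2 kHz.
21.7 kHz mod fs = 1.9 kHz.
1.9 kHz ≤ fs/2 = 9.9 kHz, appears at 1.9 kHz.
50.7 kHz mod fs = 11.1 kHz.
11.1 kHz > fs/2 = 9.9 kHz, folds to fs − 11.1 kHz = 8.7 kHz.
17.9 kHz and 21.7 kHz both map to 1.9 kHz.

1.9 kHz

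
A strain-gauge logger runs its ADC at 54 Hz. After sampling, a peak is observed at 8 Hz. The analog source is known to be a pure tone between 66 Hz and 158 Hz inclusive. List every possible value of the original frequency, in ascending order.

100 Hz, 116 Hz, 154 Hz

Frequencies that alias to 8 Hz are k·fs ± 8 Hz for integer k ≥ 0.
k=0: 8 Hz.
k=1: 46 Hz, 62 Hz.
k=2: 100 Hz, 116 Hz.
k=3: 154 Hz, 170 Hz.
k=4: 208 Hz, 224 Hz.
Within [66 Hz, 158 Hz]: 100 Hz, 116 Hz, 154 Hz.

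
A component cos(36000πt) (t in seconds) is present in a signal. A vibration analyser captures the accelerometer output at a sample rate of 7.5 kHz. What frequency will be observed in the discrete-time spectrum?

ω = 36000π rad/s → f = ω/(2π) = 18000 Hz = 18 kHz.
18 kHz mod fs = 3 kHz.
3 kHz ≤ fs/2 = 3.75 kHz, appears at 3 kHz.

3 kHz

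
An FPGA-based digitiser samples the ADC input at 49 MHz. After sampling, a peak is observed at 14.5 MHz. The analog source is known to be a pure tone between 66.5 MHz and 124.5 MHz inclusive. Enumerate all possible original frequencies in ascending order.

83.5 MHz, 112.5 MHz

Frequencies that alias to 14.5 MHz are k·fs ± 14.5 MHz for integer k ≥ 0.
k=0: 14.5 MHz.
k=1: 34.5 MHz, 63.5 MHz.
k=2: 83.5 MHz, 112.5 MHz.
k=3: 132.5 MHz, 161.5 MHz.
Within [66.5 MHz, 124.5 MHz]: 83.5 MHz, 112.5 MHz.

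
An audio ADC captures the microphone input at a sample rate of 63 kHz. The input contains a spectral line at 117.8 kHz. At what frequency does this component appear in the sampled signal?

8.2 kHz

117.8 kHz mod fs = 54.8 kHz.
54.8 kHz > fs/2 = 31.5 kHz, folds to fs − 54.8 kHz = 8.2 kHz.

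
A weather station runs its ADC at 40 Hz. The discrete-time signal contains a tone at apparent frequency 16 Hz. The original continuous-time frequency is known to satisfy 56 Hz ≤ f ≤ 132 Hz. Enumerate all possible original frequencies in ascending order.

Frequencies that alias to 16 Hz are k·fs ± 16 Hz for integer k ≥ 0.
k=0: 16 Hz.
k=1: 24 Hz, 56 Hz.
k=2: 64 Hz, 96 Hz.
k=3: 104 Hz, 136 Hz.
k=4: 144 Hz, 176 Hz.
Within [56 Hz, 132 Hz]: 56 Hz, 64 Hz, 96 Hz, 104 Hz.

56 Hz, 64 Hz, 96 Hz, 104 Hz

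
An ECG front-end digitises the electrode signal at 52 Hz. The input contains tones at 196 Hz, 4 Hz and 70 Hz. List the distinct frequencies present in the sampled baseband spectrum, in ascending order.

fs/2 = 26 Hz.
196 Hz mod fs = 40 Hz.
40 Hz > fs/2 = 26 Hz, folds to fs − 40 Hz = 12 Hz.
4 Hz ≤ fs/2 = 26 Hz, passes unchanged.
70 Hz mod fs = 18 Hz.
18 Hz ≤ fs/2 = 26 Hz, appears at 18 Hz.
Distinct values: {4 Hz, 12 Hz, 18 Hz}.

4 Hz, 12 Hz, 18 Hz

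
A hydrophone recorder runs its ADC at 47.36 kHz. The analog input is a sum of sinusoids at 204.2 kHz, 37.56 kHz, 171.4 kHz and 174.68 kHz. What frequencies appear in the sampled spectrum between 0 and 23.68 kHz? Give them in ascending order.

fs/2 = 23.68 kHz.
204.2 kHz mod fs = 14.76 kHz.
14.76 kHz ≤ fs/2 = 23.68 kHz, appears at 14.76 kHz.
37.56 kHz > fs/2 = 23.68 kHz, folds to fs − 37.56 kHz = 9.8 kHz.
171.4 kHz mod fs = 29.32 kHz.
29.32 kHz > fs/2 = 23.68 kHz, folds to fs − 29.32 kHz = 18.04 kHz.
174.68 kHz mod fs = 32.6 kHz.
32.6 kHz > fs/2 = 23.68 kHz, folds to fs − 32.6 kHz = 14.76 kHz.
Distinct values: {9.8 kHz, 14.76 kHz, 18.04 kHz}.

9.8 kHz, 14.76 kHz, 18.04 kHz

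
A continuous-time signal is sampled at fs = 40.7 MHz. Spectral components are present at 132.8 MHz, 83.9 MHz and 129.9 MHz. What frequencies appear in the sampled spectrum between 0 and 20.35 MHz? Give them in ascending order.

fs/2 = 20.35 MHz.
132.8 MHz mod fs = 10.7 MHz.
10.7 MHz ≤ fs/2 = 20.35 MHz, appears at 10.7 MHz.
83.9 MHz mod fs = 2.5 MHz.
2.5 MHz ≤ fs/2 = 20.35 MHz, appears at 2.5 MHz.
129.9 MHz mod fs = 7.8 MHz.
7.8 MHz ≤ fs/2 = 20.35 MHz, appears at 7.8 MHz.
Distinct values: {2.5 MHz, 7.8 MHz, 10.7 MHz}.

2.5 MHz, 7.8 MHz, 10.7 MHz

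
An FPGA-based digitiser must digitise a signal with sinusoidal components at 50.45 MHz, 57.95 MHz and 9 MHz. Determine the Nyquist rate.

115.9 MHz

Highest-frequency component: 57.95 MHz.
Nyquist rate = 2 × 57.95 MHz = 115.9 MHz.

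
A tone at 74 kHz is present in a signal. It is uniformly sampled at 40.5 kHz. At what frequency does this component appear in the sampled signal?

74 kHz mod fs = 33.5 kHz.
33.5 kHz > fs/2 = 20.25 kHz, folds to fs − 33.5 kHz = 7 kHz.

7 kHz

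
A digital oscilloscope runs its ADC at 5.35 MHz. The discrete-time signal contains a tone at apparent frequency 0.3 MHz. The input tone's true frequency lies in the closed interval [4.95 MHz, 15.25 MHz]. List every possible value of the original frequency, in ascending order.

5.05 MHz, 5.65 MHz, 10.4 MHz, 11 MHz

Frequencies that alias to 0.3 MHz are k·fs ± 0.3 MHz for integer k ≥ 0.
k=0: 0.3 MHz.
k=1: 5.05 MHz, 5.65 MHz.
k=2: 10.4 MHz, 11 MHz.
k=3: 15.75 MHz, 16.35 MHz.
Within [4.95 MHz, 15.25 MHz]: 5.05 MHz, 5.65 MHz, 10.4 MHz, 11 MHz.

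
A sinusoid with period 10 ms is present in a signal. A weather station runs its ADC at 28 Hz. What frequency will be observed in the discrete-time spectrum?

12 Hz

T = 10 ms → f = 1/T = 100 Hz.
100 Hz mod fs = 16 Hz.
16 Hz > fs/2 = 14 Hz, folds to fs − 16 Hz = 12 Hz.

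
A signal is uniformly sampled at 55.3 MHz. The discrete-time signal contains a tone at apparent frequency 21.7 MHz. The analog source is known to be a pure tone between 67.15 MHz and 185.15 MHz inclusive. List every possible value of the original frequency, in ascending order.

Frequencies that alias to 21.7 MHz are k·fs ± 21.7 MHz for integer k ≥ 0.
k=0: 21.7 MHz.
k=1: 33.6 MHz, 77 MHz.
k=2: 88.9 MHz, 132.3 MHz.
k=3: 144.2 MHz, 187.6 MHz.
k=4: 199.5 MHz, 242.9 MHz.
Within [67.15 MHz, 185.15 MHz]: 77 MHz, 88.9 MHz, 132.3 MHz, 144.2 MHz.

77 MHz, 88.9 MHz, 132.3 MHz, 144.2 MHz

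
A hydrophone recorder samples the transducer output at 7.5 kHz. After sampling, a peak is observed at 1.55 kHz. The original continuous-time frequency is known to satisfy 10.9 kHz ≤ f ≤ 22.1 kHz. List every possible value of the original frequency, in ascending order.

13.45 kHz, 16.55 kHz, 20.95 kHz

Frequencies that alias to 1.55 kHz are k·fs ± 1.55 kHz for integer k ≥ 0.
k=0: 1.55 kHz.
k=1: 5.95 kHz, 9.05 kHz.
k=2: 13.45 kHz, 16.55 kHz.
k=3: 20.95 kHz, 24.05 kHz.
k=4: 28.45 kHz, 31.55 kHz.
Within [10.9 kHz, 22.1 kHz]: 13.45 kHz, 16.55 kHz, 20.95 kHz.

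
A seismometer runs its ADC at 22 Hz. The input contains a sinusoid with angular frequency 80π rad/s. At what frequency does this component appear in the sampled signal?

ω = 80π rad/s → f = ω/(2π) = 40 Hz.
40 Hz mod fs = 18 Hz.
18 Hz > fs/2 = 11 Hz, folds to fs − 18 Hz = 4 Hz.

4 Hz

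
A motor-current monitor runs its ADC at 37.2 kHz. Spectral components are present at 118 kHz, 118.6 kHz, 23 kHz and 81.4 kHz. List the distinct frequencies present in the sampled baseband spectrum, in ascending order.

6.4 kHz, 7 kHz, 14.2 kHz

fs/2 = 18.6 kHz.
118 kHz mod fs = 6.4 kHz.
6.4 kHz ≤ fs/2 = 18.6 kHz, appears at 6.4 kHz.
118.6 kHz mod fs = 7 kHz.
7 kHz ≤ fs/2 = 18.6 kHz, appears at 7 kHz.
23 kHz > fs/2 = 18.6 kHz, folds to fs − 23 kHz = 14.2 kHz.
81.4 kHz mod fs = 7 kHz.
7 kHz ≤ fs/2 = 18.6 kHz, appears at 7 kHz.
Distinct values: {6.4 kHz, 7 kHz, 14.2 kHz}.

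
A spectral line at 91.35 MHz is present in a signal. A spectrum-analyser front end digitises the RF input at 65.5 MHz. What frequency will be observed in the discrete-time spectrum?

25.85 MHz

91.35 MHz mod fs = 25.85 MHz.
25.85 MHz ≤ fs/2 = 32.75 MHz, appears at 25.85 MHz.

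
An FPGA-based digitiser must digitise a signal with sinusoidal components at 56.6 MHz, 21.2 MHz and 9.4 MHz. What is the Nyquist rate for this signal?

113.2 MHz

Highest-frequency component: 56.6 MHz.
Nyquist rate = 2 × 56.6 MHz = 113.2 MHz.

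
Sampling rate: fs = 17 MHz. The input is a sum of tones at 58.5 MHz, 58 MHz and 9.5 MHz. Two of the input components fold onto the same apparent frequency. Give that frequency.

7.5 MHz

fs/2 = 8.5 MHz.
58.5 MHz mod fs = 7.5 MHz.
7.5 MHz ≤ fs/2 = 8.5 MHz, appears at 7.5 MHz.
58 MHz mod fs = 7 MHz.
7 MHz ≤ fs/2 = 8.5 MHz, appears at 7 MHz.
9.5 MHz > fs/2 = 8.5 MHz, folds to fs − 9.5 MHz = 7.5 MHz.
9.5 MHz and 58.5 MHz both map to 7.5 MHz.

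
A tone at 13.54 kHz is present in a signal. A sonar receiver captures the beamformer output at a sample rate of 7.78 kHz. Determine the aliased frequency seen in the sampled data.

2.02 kHz

13.54 kHz mod fs = 5.76 kHz.
5.76 kHz > fs/2 = 3.89 kHz, folds to fs − 5.76 kHz = 2.02 kHz.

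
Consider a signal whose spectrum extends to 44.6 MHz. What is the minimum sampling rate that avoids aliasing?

Nyquist rate = 2 × 44.6 MHz = 89.2 MHz.

89.2 MHz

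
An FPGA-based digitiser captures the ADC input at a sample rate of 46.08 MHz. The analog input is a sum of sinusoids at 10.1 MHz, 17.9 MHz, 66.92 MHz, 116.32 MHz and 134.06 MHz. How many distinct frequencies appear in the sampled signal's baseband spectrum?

fs/2 = 23.04 MHz.
10.1 MHz ≤ fs/2 = 23.04 MHz, passes unchanged.
17.9 MHz ≤ fs/2 = 23.04 MHz, passes unchanged.
66.92 MHz mod fs = 20.84 MHz.
20.84 MHz ≤ fs/2 = 23.04 MHz, appears at 20.84 MHz.
116.32 MHz mod fs = 24.16 MHz.
24.16 MHz > fs/2 = 23.04 MHz, folds to fs − 24.16 MHz = 21.92 MHz.
134.06 MHz mod fs = 41.9 MHz.
41.9 MHz > fs/2 = 23.04 MHz, folds to fs − 41.9 MHz = 4.18 MHz.
Distinct values: {4.18 MHz, 10.1 MHz, 17.9 MHz, 20.84 MHz, 21.92 MHz} → 5.

5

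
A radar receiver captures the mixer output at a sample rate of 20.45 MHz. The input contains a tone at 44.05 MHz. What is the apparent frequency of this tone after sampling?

44.05 MHz mod fs = 3.15 MHz.
3.15 MHz ≤ fs/2 = 10.225 MHz, appears at 3.15 MHz.

3.15 MHz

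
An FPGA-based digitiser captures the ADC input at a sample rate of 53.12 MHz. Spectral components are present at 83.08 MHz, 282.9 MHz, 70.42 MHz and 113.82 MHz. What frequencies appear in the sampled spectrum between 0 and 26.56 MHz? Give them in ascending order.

7.58 MHz, 17.3 MHz, 23.16 MHz

fs/2 = 26.56 MHz.
83.08 MHz mod fs = 29.96 MHz.
29.96 MHz > fs/2 = 26.56 MHz, folds to fs − 29.96 MHz = 23.16 MHz.
282.9 MHz mod fs = 17.3 MHz.
17.3 MHz ≤ fs/2 = 26.56 MHz, appears at 17.3 MHz.
70.42 MHz mod fs = 17.3 MHz.
17.3 MHz ≤ fs/2 = 26.56 MHz, appears at 17.3 MHz.
113.82 MHz mod fs = 7.58 MHz.
7.58 MHz ≤ fs/2 = 26.56 MHz, appears at 7.58 MHz.
Distinct values: {7.58 MHz, 17.3 MHz, 23.16 MHz}.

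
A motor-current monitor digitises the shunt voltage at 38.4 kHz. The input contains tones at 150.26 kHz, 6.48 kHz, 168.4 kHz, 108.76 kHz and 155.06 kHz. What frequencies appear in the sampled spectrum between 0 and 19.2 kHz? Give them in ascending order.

fs/2 = 19.2 kHz.
150.26 kHz mod fs = 35.06 kHz.
35.06 kHz > fs/2 = 19.2 kHz, folds to fs − 35.06 kHz = 3.34 kHz.
6.48 kHz ≤ fs/2 = 19.2 kHz, passes unchanged.
168.4 kHz mod fs = 14.8 kHz.
14.8 kHz ≤ fs/2 = 19.2 kHz, appears at 14.8 kHz.
108.76 kHz mod fs = 31.96 kHz.
31.96 kHz > fs/2 = 19.2 kHz, folds to fs − 31.96 kHz = 6.44 kHz.
155.06 kHz mod fs = 1.46 kHz.
1.46 kHz ≤ fs/2 = 19.2 kHz, appears at 1.46 kHz.
Distinct values: {1.46 kHz, 3.34 kHz, 6.44 kHz, 6.48 kHz, 14.8 kHz}.

1.46 kHz, 3.34 kHz, 6.44 kHz, 6.48 kHz, 14.8 kHz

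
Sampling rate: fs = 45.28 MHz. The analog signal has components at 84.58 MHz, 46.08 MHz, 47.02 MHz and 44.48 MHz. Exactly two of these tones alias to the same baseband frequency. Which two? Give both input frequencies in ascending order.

fs/2 = 22.64 MHz.
84.58 MHz mod fs = 39.3 MHz.
39.3 MHz > fs/2 = 22.64 MHz, folds to fs − 39.3 MHz = 5.98 MHz.
46.08 MHz mod fs = 0.8 MHz.
0.8 MHz ≤ fs/2 = 22.64 MHz, appears at 0.8 MHz.
47.02 MHz mod fs = 1.74 MHz.
1.74 MHz ≤ fs/2 = 22.64 MHz, appears at 1.74 MHz.
44.48 MHz > fs/2 = 22.64 MHz, folds to fs − 44.48 MHz = 0.8 MHz.
44.48 MHz and 46.08 MHz both map to 0.8 MHz.

44.48 MHz, 46.08 MHz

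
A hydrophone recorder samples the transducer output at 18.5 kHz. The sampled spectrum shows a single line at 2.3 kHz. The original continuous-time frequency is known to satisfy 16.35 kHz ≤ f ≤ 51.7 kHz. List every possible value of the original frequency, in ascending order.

Frequencies that alias to 2.3 kHz are k·fs ± 2.3 kHz for integer k ≥ 0.
k=0: 2.3 kHz.
k=1: 16.2 kHz, 20.8 kHz.
k=2: 34.7 kHz, 39.3 kHz.
k=3: 53.2 kHz, 57.8 kHz.
Within [16.35 kHz, 51.7 kHz]: 20.8 kHz, 34.7 kHz, 39.3 kHz.

20.8 kHz, 34.7 kHz, 39.3 kHz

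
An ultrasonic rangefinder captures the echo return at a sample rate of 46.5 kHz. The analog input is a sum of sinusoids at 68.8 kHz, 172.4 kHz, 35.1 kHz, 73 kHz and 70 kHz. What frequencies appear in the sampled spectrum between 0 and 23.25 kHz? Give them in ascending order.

fs/2 = 23.25 kHz.
68.8 kHz mod fs = 22.3 kHz.
22.3 kHz ≤ fs/2 = 23.25 kHz, appears at 22.3 kHz.
172.4 kHz mod fs = 32.9 kHz.
32.9 kHz > fs/2 = 23.25 kHz, folds to fs − 32.9 kHz = 13.6 kHz.
35.1 kHz > fs/2 = 23.25 kHz, folds to fs − 35.1 kHz = 11.4 kHz.
73 kHz mod fs = 26.5 kHz.
26.5 kHz > fs/2 = 23.25 kHz, folds to fs − 26.5 kHz = 20 kHz.
70 kHz mod fs = 23.5 kHz.
23.5 kHz > fs/2 = 23.25 kHz, folds to fs − 23.5 kHz = 23 kHz.
Distinct values: {11.4 kHz, 13.6 kHz, 20 kHz, 22.3 kHz, 23 kHz}.

11.4 kHz, 13.6 kHz, 20 kHz, 22.3 kHz, 23 kHz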